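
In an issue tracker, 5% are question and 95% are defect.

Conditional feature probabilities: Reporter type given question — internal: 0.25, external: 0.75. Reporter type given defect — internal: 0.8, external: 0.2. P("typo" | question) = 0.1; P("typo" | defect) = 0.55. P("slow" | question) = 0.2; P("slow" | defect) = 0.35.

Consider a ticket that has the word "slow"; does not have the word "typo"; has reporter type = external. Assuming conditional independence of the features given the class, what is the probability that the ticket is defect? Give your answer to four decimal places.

question: 0.05 × 0.75 × (1−0.1) × 0.2 = 0.00675
defect: 0.95 × 0.2 × (1−0.55) × 0.35 = 0.029925
P(defect | x) = 0.029925 / 0.036675 ≈ 0.8160

0.8160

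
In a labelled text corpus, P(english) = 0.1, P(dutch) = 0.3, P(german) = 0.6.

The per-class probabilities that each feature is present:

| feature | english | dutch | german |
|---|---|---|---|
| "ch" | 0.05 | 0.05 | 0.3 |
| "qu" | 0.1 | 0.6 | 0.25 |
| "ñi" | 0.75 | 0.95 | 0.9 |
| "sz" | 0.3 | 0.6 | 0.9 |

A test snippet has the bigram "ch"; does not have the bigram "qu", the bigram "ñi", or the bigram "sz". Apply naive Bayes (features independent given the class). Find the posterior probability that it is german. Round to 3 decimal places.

0.598

english: 0.1 × 0.05 × (1−0.1) × (1−0.75) × (1−0.3) = 0.0007875
dutch: 0.3 × 0.05 × (1−0.6) × (1−0.95) × (1−0.6) = 0.00012
german: 0.6 × 0.3 × (1−0.25) × (1−0.9) × (1−0.9) = 0.00135
P(german | x) = 0.00135 / 0.0022575 ≈ 0.598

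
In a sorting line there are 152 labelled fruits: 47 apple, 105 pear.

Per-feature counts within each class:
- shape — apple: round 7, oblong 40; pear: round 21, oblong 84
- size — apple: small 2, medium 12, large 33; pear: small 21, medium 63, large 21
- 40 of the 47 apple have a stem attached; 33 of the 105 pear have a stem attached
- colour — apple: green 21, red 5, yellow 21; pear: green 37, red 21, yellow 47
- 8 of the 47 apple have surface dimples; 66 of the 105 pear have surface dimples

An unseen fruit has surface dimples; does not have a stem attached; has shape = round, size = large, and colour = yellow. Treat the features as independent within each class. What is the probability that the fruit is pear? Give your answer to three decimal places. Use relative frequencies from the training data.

0.936

apple: (47/152) × (7/47) × (33/47) × (7/47) × (21/47) × (8/47) ≈ 0.000366256
pear: (105/152) × (21/105) × (21/105) × (72/105) × (47/105) × (66/105) ≈ 0.00533104
P(pear | x) = 0.00533104 / 0.005697296 ≈ 0.936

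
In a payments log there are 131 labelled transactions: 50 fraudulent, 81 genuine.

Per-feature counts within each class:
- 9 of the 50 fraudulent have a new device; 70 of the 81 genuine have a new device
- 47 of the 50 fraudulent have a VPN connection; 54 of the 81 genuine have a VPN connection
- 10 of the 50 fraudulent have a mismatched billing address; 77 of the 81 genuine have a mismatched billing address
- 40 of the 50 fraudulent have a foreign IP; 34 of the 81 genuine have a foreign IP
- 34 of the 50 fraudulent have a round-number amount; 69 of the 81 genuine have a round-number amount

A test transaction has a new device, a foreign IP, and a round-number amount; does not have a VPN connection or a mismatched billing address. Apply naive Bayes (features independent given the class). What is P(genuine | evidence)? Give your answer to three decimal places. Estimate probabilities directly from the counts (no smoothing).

fraudulent: (50/131) × (9/50) × (3/50) × (40/50) × (40/50) × (34/50) ≈ 0.00179395
genuine: (81/131) × (70/81) × (27/81) × (4/81) × (34/81) × (69/81) ≈ 0.00314513
P(genuine | x) = 0.00314513 / 0.00493908 ≈ 0.637

0.637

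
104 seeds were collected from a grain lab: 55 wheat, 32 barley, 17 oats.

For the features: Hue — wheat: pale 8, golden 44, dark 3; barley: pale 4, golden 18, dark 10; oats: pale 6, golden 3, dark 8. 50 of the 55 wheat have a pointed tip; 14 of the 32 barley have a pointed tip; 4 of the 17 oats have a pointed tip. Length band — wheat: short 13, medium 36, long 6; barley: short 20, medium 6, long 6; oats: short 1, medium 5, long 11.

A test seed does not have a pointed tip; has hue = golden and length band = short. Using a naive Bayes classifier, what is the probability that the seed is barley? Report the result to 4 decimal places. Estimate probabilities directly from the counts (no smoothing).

0.8542

wheat: (55/104) × (44/55) × (5/55) × (13/55) ≈ 0.00909091
barley: (32/104) × (18/32) × (18/32) × (20/32) ≈ 0.0608474
oats: (17/104) × (3/17) × (13/17) × (1/17) ≈ 0.00129758
P(barley | x) = 0.0608474 / 0.07123589 ≈ 0.8542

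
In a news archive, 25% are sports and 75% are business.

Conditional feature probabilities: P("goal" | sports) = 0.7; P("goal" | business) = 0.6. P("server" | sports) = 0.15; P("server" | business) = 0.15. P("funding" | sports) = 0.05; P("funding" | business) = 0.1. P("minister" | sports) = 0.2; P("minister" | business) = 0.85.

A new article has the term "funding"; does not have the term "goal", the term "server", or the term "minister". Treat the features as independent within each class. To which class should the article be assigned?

sports: 0.25 × (1−0.7) × (1−0.15) × 0.05 × (1−0.2) = 0.00255
business: 0.75 × (1−0.6) × (1−0.15) × 0.1 × (1−0.85) = 0.003825
Highest score → business.

business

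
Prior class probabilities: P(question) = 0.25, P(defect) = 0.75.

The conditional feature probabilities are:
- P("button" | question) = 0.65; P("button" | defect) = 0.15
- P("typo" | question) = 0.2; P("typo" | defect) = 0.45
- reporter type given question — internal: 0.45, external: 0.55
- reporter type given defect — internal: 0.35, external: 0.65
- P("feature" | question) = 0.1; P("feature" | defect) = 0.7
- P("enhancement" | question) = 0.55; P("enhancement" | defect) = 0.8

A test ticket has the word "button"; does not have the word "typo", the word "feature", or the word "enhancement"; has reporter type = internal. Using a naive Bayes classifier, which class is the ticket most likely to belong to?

question: 0.25 × 0.65 × (1−0.2) × 0.45 × (1−0.1) × (1−0.55) = 0.0236925
defect: 0.75 × 0.15 × (1−0.45) × 0.35 × (1−0.7) × (1−0.8) = 0.001299375
Highest score → question.

question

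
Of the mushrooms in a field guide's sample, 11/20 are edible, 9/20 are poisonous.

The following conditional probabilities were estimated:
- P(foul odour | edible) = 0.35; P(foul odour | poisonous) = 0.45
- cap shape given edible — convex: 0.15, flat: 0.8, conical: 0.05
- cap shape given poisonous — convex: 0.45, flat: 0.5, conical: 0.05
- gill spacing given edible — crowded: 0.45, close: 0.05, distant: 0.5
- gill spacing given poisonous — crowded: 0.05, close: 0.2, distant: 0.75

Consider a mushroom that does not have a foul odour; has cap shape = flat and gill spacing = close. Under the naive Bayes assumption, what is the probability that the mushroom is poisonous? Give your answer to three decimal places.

edible: 0.55 × (1−0.35) × 0.8 × 0.05 = 0.0143
poisonous: 0.45 × (1−0.45) × 0.5 × 0.2 = 0.02475
P(poisonous | x) = 0.02475 / 0.03905 ≈ 0.634

0.634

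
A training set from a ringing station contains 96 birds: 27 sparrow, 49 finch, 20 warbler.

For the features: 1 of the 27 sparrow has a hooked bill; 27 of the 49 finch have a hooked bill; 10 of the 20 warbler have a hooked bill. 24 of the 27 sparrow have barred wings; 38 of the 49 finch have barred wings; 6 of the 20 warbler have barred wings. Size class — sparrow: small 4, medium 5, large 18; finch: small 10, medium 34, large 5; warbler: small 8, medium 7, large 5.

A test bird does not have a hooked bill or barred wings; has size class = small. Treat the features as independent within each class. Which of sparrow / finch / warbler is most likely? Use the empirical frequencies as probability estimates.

sparrow: (27/96) × (26/27) × (3/27) × (4/27) ≈ 0.00445816
finch: (49/96) × (22/49) × (11/49) × (10/49) ≈ 0.0104991
warbler: (20/96) × (10/20) × (14/20) × (8/20) ≈ 0.0291667
Highest score → warbler.

warbler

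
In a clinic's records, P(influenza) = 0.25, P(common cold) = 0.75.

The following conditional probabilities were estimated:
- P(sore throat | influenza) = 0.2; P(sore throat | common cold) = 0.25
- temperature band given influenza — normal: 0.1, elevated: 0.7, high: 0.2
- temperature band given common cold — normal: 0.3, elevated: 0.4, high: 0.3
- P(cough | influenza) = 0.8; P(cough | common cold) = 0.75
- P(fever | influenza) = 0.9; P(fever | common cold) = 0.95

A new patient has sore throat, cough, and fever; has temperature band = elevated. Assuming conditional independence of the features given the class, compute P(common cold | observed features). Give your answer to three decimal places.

influenza: 0.25 × 0.2 × 0.7 × 0.8 × 0.9 = 0.0252
common cold: 0.75 × 0.25 × 0.4 × 0.75 × 0.95 = 0.0534375
P(common cold | x) = 0.0534375 / 0.0786375 ≈ 0.680

0.680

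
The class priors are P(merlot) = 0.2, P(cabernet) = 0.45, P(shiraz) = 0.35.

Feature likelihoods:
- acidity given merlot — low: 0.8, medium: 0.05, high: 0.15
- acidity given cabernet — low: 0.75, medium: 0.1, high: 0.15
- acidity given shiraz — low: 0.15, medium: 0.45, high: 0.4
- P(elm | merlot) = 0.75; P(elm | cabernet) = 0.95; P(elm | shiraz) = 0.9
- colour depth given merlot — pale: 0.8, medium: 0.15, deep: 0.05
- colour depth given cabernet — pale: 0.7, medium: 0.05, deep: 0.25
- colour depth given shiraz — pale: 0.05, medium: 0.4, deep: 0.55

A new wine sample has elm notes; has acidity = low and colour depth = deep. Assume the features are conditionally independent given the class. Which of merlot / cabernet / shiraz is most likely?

cabernet

merlot: 0.2 × 0.8 × 0.75 × 0.05 = 0.006
cabernet: 0.45 × 0.75 × 0.95 × 0.25 = 0.08015625
shiraz: 0.35 × 0.15 × 0.9 × 0.55 = 0.0259875
Highest score → cabernet.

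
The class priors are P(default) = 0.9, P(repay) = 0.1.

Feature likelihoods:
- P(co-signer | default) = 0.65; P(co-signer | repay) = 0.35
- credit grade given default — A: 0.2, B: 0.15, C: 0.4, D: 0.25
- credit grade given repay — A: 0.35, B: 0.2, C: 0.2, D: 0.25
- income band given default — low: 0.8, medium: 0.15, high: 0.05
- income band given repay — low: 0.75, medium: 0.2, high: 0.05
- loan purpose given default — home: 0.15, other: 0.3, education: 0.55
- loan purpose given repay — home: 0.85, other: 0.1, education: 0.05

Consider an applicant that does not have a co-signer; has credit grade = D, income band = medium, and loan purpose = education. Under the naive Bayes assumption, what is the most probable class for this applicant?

default

default: 0.9 × (1−0.65) × 0.25 × 0.15 × 0.55 = 0.006496875
repay: 0.1 × (1−0.35) × 0.25 × 0.2 × 0.05 = 0.0001625
Highest score → default.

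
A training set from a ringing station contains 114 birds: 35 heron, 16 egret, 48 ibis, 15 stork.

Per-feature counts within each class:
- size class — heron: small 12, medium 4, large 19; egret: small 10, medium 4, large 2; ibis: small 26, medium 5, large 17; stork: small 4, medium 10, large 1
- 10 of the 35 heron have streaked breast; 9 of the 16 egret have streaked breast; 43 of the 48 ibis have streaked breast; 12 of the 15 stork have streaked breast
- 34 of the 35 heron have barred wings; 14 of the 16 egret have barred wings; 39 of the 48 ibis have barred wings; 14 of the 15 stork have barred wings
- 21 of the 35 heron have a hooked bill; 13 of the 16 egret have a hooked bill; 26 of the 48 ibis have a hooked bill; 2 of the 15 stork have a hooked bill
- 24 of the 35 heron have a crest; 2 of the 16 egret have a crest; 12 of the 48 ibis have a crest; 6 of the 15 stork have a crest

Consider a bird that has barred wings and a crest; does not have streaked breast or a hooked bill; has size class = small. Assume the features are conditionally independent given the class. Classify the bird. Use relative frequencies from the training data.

heron: (35/114) × (12/35) × (25/35) × (34/35) × (14/35) × (24/35) ≈ 0.0200338
egret: (16/114) × (10/16) × (7/16) × (14/16) × (3/16) × (2/16) ≈ 0.000787032
ibis: (48/114) × (26/48) × (5/48) × (39/48) × (22/48) × (12/48) ≈ 0.00221178
stork: (15/114) × (4/15) × (3/15) × (14/15) × (13/15) × (6/15) ≈ 0.00227057
Highest score → heron.

heron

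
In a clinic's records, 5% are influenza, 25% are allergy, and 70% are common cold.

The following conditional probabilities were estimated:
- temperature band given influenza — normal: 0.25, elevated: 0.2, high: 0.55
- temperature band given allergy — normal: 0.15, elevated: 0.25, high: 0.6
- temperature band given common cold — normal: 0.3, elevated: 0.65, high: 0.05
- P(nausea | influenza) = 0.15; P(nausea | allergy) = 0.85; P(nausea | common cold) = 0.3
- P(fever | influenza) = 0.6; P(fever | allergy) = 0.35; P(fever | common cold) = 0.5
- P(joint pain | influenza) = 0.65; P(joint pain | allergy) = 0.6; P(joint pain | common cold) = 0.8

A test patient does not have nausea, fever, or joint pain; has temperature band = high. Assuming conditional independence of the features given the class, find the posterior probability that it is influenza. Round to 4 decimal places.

influenza: 0.05 × 0.55 × (1−0.15) × (1−0.6) × (1−0.65) = 0.0032725
allergy: 0.25 × 0.6 × (1−0.85) × (1−0.35) × (1−0.6) = 0.00585
common cold: 0.7 × 0.05 × (1−0.3) × (1−0.5) × (1−0.8) = 0.00245
P(influenza | x) = 0.0032725 / 0.0115725 ≈ 0.2828

0.2828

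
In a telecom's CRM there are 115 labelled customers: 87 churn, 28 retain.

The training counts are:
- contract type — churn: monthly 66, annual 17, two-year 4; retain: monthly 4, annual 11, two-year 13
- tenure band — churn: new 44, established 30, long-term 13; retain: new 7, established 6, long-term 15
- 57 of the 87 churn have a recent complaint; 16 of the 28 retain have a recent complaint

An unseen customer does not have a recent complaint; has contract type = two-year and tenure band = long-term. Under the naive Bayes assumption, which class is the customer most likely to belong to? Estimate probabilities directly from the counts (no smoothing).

retain

churn: (87/115) × (4/87) × (13/87) × (30/87) ≈ 0.00179221
retain: (28/115) × (13/28) × (15/28) × (12/28) ≈ 0.0259539
Highest score → retain.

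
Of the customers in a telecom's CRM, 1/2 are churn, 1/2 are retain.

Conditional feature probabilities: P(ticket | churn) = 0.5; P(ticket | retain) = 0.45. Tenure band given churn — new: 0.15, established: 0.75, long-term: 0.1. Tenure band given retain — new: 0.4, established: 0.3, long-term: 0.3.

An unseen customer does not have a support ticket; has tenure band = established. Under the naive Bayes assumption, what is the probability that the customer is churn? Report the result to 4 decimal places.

churn: 0.5 × (1−0.5) × 0.75 = 0.1875
retain: 0.5 × (1−0.45) × 0.3 = 0.0825
P(churn | x) = 0.1875 / 0.27 ≈ 0.6944

0.6944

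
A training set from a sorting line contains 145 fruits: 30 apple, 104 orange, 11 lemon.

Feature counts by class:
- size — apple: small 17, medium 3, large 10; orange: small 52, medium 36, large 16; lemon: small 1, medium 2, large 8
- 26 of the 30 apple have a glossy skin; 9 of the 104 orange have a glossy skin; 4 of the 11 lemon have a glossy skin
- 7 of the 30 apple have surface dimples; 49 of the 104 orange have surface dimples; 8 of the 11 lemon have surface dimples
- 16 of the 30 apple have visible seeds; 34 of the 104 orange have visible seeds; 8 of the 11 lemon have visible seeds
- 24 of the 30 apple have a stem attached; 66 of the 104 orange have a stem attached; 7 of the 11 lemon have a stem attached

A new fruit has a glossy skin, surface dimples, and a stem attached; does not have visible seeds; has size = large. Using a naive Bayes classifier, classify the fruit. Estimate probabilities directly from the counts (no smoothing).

apple

apple: (30/145) × (10/30) × (26/30) × (7/30) × (14/30) × (24/30) ≈ 0.00520664
orange: (104/145) × (16/104) × (9/104) × (49/104) × (70/104) × (66/104) ≈ 0.00192176
lemon: (11/145) × (8/11) × (4/11) × (8/11) × (3/11) × (7/11) ≈ 0.00253233
Highest score → apple.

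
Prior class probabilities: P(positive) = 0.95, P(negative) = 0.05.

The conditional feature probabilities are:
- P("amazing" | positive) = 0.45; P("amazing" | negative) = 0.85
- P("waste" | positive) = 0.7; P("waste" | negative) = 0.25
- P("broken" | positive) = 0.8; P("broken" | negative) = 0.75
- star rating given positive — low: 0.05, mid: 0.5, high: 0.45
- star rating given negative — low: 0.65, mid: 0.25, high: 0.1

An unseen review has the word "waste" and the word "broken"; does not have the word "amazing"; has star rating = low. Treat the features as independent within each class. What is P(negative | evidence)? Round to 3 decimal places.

positive: 0.95 × (1−0.45) × 0.7 × 0.8 × 0.05 = 0.01463
negative: 0.05 × (1−0.85) × 0.25 × 0.75 × 0.65 = 0.0009140625
P(negative | x) = 0.0009140625 / 0.0155440625 ≈ 0.059

0.059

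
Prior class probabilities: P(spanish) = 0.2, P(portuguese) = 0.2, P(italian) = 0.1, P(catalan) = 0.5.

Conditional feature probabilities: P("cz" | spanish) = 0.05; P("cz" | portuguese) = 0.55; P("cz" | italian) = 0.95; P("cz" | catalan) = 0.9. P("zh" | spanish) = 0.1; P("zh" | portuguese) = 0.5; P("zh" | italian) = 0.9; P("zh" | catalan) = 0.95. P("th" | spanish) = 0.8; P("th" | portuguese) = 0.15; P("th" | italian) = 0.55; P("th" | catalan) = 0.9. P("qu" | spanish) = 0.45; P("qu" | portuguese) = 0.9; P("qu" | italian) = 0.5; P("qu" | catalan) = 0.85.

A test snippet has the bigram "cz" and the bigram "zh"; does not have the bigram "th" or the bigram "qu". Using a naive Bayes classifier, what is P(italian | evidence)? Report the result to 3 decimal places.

0.632

spanish: 0.2 × 0.05 × 0.1 × (1−0.8) × (1−0.45) = 0.00011
portuguese: 0.2 × 0.55 × 0.5 × (1−0.15) × (1−0.9) = 0.004675
italian: 0.1 × 0.95 × 0.9 × (1−0.55) × (1−0.5) = 0.0192375
catalan: 0.5 × 0.9 × 0.95 × (1−0.9) × (1−0.85) = 0.0064125
P(italian | x) = 0.0192375 / 0.030435 ≈ 0.632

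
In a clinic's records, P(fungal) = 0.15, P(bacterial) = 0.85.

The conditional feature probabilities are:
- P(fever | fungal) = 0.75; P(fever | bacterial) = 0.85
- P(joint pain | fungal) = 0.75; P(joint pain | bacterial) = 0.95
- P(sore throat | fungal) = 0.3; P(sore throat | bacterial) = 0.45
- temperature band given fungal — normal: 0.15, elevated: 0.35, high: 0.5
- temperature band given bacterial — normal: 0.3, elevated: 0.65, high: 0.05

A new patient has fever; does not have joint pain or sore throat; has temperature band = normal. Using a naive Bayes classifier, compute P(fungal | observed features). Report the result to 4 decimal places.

0.3313

fungal: 0.15 × 0.75 × (1−0.75) × (1−0.3) × 0.15 = 0.002953125
bacterial: 0.85 × 0.85 × (1−0.95) × (1−0.45) × 0.3 = 0.005960625
P(fungal | x) = 0.002953125 / 0.00891375 ≈ 0.3313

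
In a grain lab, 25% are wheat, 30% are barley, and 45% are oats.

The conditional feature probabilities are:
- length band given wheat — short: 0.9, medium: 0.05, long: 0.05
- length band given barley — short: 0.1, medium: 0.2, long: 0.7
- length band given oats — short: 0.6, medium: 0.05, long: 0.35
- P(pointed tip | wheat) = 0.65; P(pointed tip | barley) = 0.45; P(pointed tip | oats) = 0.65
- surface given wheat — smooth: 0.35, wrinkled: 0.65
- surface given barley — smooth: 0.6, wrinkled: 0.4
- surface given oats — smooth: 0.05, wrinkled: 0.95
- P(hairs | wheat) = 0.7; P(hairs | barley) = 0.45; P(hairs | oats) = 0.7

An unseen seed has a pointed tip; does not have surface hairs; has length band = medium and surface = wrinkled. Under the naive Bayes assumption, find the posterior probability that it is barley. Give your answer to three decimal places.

0.508

wheat: 0.25 × 0.05 × 0.65 × 0.65 × (1−0.7) = 0.001584375
barley: 0.3 × 0.2 × 0.45 × 0.4 × (1−0.45) = 0.00594
oats: 0.45 × 0.05 × 0.65 × 0.95 × (1−0.7) = 0.004168125
P(barley | x) = 0.00594 / 0.0116925 ≈ 0.508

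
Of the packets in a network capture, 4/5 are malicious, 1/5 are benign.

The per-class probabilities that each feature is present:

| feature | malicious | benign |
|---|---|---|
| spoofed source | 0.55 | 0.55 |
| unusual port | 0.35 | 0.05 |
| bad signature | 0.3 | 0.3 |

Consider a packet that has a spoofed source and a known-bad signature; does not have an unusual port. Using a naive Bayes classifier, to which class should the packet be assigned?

malicious: 0.8 × 0.55 × (1−0.35) × 0.3 = 0.0858
benign: 0.2 × 0.55 × (1−0.05) × 0.3 = 0.03135
Highest score → malicious.

malicious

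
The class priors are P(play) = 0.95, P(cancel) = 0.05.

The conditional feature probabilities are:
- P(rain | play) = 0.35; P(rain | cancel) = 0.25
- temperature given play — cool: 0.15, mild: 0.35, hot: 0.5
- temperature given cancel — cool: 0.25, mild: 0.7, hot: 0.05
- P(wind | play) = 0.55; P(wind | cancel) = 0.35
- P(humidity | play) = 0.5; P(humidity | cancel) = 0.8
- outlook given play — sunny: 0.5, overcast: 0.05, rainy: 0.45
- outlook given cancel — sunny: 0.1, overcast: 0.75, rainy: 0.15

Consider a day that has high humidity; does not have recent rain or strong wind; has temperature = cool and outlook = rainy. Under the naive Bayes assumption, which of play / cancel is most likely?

play

play: 0.95 × (1−0.35) × 0.15 × (1−0.55) × 0.5 × 0.45 = 0.00937828125
cancel: 0.05 × (1−0.25) × 0.25 × (1−0.35) × 0.8 × 0.15 = 0.00073125
Highest score → play.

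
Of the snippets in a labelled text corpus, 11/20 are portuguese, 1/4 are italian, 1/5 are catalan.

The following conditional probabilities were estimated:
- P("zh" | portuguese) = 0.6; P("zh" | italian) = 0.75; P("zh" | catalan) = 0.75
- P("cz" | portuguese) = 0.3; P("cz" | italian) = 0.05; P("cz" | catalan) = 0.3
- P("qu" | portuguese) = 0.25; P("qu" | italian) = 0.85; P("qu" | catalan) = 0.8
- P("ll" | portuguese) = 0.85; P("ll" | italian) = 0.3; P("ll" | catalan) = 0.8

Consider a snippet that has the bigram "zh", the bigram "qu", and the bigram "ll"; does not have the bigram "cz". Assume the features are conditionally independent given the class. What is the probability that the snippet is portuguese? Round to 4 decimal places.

0.3036

portuguese: 0.55 × 0.6 × (1−0.3) × 0.25 × 0.85 = 0.0490875
italian: 0.25 × 0.75 × (1−0.05) × 0.85 × 0.3 = 0.045421875
catalan: 0.2 × 0.75 × (1−0.3) × 0.8 × 0.8 = 0.0672
P(portuguese | x) = 0.0490875 / 0.161709375 ≈ 0.3036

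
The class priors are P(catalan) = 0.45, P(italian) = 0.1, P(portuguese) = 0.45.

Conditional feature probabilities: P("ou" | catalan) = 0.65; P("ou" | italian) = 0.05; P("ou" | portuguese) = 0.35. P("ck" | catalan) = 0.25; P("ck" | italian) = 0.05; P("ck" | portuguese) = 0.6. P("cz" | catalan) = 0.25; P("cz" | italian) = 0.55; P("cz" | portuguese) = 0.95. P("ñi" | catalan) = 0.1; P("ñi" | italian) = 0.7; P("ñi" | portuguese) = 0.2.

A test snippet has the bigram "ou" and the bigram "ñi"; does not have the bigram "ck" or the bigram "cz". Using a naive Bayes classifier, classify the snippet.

catalan: 0.45 × 0.65 × (1−0.25) × (1−0.25) × 0.1 = 0.016453125
italian: 0.1 × 0.05 × (1−0.05) × (1−0.55) × 0.7 = 0.00149625
portuguese: 0.45 × 0.35 × (1−0.6) × (1−0.95) × 0.2 = 0.00063
Highest score → catalan.

catalan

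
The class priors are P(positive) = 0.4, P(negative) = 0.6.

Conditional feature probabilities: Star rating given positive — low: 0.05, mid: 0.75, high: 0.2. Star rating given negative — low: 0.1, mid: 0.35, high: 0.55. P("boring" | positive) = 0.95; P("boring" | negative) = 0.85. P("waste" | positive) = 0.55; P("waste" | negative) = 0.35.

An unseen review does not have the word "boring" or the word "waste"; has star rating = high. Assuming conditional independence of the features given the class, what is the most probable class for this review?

negative

positive: 0.4 × 0.2 × (1−0.95) × (1−0.55) = 0.0018
negative: 0.6 × 0.55 × (1−0.85) × (1−0.35) = 0.032175
Highest score → negative.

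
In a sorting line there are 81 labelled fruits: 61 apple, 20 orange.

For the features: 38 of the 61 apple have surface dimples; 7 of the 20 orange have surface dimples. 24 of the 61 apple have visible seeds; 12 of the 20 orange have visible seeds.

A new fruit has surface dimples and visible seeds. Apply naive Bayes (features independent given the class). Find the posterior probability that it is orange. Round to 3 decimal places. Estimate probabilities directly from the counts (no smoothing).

apple: (61/81) × (38/61) × (24/61) ≈ 0.184578
orange: (20/81) × (7/20) × (12/20) ≈ 0.0518519
P(orange | x) = 0.0518519 / 0.2364299 ≈ 0.219

0.219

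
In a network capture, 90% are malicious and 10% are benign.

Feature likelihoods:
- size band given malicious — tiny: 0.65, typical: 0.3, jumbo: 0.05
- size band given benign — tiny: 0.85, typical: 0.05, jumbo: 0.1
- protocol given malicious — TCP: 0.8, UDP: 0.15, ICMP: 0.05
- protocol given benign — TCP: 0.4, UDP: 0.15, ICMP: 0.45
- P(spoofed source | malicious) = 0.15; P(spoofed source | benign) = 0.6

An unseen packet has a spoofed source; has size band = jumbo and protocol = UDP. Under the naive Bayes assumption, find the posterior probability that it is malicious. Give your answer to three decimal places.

malicious: 0.9 × 0.05 × 0.15 × 0.15 = 0.0010125
benign: 0.1 × 0.1 × 0.15 × 0.6 = 0.0009
P(malicious | x) = 0.0010125 / 0.0019125 ≈ 0.529

0.529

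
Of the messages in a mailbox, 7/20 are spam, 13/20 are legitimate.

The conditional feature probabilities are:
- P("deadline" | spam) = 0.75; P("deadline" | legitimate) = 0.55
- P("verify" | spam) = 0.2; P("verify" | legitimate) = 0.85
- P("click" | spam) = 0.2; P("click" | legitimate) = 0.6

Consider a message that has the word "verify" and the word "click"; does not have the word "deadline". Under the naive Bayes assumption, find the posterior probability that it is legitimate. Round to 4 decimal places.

spam: 0.35 × (1−0.75) × 0.2 × 0.2 = 0.0035
legitimate: 0.65 × (1−0.55) × 0.85 × 0.6 = 0.149175
P(legitimate | x) = 0.149175 / 0.152675 ≈ 0.9771

0.9771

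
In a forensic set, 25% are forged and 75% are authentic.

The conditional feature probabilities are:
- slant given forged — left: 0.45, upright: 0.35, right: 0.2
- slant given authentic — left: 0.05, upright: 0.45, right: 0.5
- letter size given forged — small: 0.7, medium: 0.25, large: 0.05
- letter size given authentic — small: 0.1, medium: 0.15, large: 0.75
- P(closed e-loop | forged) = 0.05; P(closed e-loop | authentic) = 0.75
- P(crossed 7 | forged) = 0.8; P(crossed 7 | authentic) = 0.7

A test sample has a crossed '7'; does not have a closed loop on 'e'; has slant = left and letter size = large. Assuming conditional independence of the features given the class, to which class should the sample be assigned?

forged: 0.25 × 0.45 × 0.05 × (1−0.05) × 0.8 = 0.004275
authentic: 0.75 × 0.05 × 0.75 × (1−0.75) × 0.7 = 0.004921875
Highest score → authentic.

authentic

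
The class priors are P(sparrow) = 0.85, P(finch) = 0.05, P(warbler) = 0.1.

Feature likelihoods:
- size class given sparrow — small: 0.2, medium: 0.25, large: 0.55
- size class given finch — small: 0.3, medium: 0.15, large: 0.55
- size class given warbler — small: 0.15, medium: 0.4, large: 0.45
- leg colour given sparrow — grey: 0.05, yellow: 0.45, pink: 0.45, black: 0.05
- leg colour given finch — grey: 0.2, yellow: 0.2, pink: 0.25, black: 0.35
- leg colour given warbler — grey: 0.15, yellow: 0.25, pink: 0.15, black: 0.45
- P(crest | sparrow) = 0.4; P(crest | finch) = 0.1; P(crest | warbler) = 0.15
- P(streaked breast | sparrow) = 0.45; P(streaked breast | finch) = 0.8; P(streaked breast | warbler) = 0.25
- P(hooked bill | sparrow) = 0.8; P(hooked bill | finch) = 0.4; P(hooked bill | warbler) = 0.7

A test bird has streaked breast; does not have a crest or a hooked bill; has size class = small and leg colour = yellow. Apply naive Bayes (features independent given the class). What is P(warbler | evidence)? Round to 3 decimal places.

sparrow: 0.85 × 0.2 × 0.45 × (1−0.4) × 0.45 × (1−0.8) = 0.004131
finch: 0.05 × 0.3 × 0.2 × (1−0.1) × 0.8 × (1−0.4) = 0.001296
warbler: 0.1 × 0.15 × 0.25 × (1−0.15) × 0.25 × (1−0.7) = 0.0002390625
P(warbler | x) = 0.0002390625 / 0.0056660625 ≈ 0.042

0.042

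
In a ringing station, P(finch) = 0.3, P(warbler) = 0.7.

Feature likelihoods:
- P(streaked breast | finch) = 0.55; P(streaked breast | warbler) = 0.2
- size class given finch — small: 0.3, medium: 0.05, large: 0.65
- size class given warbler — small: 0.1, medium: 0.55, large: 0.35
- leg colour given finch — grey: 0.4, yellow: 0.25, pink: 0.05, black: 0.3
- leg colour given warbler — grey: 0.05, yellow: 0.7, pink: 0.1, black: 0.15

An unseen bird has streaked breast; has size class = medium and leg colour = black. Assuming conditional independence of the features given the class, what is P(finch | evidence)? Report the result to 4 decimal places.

finch: 0.3 × 0.55 × 0.05 × 0.3 = 0.002475
warbler: 0.7 × 0.2 × 0.55 × 0.15 = 0.01155
P(finch | x) = 0.002475 / 0.014025 ≈ 0.1765

0.1765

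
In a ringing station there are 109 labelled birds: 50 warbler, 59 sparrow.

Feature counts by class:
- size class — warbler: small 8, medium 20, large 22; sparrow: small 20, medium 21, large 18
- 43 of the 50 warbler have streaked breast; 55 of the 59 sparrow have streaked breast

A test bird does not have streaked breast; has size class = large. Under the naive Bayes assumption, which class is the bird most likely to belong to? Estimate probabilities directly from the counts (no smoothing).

warbler

warbler: (50/109) × (22/50) × (7/50) ≈ 0.0282569
sparrow: (59/109) × (18/59) × (4/59) ≈ 0.0111958
Highest score → warbler.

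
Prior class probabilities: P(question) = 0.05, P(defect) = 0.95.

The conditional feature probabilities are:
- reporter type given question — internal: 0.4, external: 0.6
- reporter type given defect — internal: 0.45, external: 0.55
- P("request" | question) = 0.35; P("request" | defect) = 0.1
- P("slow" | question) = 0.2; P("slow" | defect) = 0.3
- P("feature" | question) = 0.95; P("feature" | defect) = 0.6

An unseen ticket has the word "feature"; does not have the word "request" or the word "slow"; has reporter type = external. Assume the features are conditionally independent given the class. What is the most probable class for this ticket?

defect

question: 0.05 × 0.6 × (1−0.35) × (1−0.2) × 0.95 = 0.01482
defect: 0.95 × 0.55 × (1−0.1) × (1−0.3) × 0.6 = 0.197505
Highest score → defect.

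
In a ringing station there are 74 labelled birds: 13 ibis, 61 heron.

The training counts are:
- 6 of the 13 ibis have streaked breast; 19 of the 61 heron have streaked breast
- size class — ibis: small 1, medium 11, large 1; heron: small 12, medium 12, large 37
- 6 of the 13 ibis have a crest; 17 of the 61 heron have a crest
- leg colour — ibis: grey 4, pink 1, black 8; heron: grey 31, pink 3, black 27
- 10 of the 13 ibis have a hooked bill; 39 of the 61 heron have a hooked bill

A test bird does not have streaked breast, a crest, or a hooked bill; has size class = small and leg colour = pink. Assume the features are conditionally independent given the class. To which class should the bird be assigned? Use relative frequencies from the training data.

heron

ibis: (13/74) × (7/13) × (1/13) × (7/13) × (1/13) × (3/13) ≈ 0.0000695524
heron: (61/74) × (42/61) × (12/61) × (44/61) × (3/61) × (22/61) ≈ 0.00142849
Highest score → heron.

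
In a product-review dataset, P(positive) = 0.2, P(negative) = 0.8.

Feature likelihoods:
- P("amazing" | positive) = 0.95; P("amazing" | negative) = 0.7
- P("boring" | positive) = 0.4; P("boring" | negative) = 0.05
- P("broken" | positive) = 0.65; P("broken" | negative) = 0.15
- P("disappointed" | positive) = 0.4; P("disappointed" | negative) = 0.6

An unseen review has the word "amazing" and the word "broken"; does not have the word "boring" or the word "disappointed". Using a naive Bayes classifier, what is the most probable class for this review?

positive: 0.2 × 0.95 × (1−0.4) × 0.65 × (1−0.4) = 0.04446
negative: 0.8 × 0.7 × (1−0.05) × 0.15 × (1−0.6) = 0.03192
Highest score → positive.

positive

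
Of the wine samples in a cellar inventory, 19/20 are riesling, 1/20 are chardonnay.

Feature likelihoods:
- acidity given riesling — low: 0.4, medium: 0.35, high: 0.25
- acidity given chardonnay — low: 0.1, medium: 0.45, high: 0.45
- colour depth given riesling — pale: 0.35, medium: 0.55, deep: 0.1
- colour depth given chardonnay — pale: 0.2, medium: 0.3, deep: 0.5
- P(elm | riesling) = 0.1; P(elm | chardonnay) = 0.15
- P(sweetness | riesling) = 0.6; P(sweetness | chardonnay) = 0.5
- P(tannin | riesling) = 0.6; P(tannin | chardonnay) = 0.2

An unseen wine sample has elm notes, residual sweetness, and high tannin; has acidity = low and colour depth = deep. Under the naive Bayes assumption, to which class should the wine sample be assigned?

riesling

riesling: 0.95 × 0.4 × 0.1 × 0.1 × 0.6 × 0.6 = 0.001368
chardonnay: 0.05 × 0.1 × 0.5 × 0.15 × 0.5 × 0.2 = 0.0000375
Highest score → riesling.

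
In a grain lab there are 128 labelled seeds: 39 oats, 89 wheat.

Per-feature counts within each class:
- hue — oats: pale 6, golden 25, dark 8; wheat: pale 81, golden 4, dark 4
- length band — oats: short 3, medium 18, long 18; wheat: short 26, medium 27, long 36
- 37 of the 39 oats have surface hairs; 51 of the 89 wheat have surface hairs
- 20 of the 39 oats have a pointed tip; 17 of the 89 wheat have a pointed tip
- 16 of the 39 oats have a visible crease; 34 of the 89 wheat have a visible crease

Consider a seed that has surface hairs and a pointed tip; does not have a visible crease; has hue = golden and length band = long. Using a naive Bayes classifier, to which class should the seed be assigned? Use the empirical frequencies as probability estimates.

oats: (39/128) × (25/39) × (18/39) × (37/39) × (20/39) × (23/39) ≈ 0.0258645
wheat: (89/128) × (4/89) × (36/89) × (51/89) × (17/89) × (55/89) ≈ 0.000855016
Highest score → oats.

oats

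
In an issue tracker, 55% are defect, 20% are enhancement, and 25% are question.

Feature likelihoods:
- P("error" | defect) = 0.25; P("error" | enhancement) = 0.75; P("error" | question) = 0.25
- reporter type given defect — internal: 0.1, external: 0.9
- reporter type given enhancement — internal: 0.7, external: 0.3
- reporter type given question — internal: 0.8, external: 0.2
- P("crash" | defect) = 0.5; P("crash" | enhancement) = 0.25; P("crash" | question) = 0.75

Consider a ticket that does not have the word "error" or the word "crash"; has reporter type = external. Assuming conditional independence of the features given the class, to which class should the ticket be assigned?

defect: 0.55 × (1−0.25) × 0.9 × (1−0.5) = 0.185625
enhancement: 0.2 × (1−0.75) × 0.3 × (1−0.25) = 0.01125
question: 0.25 × (1−0.25) × 0.2 × (1−0.75) = 0.009375
Highest score → defect.

defect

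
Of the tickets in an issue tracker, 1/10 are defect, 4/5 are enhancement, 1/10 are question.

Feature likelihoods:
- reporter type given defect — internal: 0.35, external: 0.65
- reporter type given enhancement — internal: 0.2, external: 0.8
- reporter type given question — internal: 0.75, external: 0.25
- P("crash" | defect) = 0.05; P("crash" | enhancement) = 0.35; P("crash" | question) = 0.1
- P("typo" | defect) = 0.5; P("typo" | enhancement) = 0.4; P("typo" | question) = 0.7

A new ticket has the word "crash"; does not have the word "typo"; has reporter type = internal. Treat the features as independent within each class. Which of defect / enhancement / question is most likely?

enhancement

defect: 0.1 × 0.35 × 0.05 × (1−0.5) = 0.000875
enhancement: 0.8 × 0.2 × 0.35 × (1−0.4) = 0.0336
question: 0.1 × 0.75 × 0.1 × (1−0.7) = 0.00225
Highest score → enhancement.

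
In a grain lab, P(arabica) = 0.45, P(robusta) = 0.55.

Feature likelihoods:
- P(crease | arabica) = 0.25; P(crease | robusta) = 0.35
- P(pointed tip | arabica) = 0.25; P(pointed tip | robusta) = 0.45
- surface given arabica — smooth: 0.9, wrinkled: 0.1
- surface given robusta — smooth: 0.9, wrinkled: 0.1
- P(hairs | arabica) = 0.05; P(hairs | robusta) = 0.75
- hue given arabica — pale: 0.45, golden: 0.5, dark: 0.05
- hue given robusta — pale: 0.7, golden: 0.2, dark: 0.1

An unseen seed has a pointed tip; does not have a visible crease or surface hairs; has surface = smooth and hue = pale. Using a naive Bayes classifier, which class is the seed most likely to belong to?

arabica: 0.45 × (1−0.25) × 0.25 × 0.9 × (1−0.05) × 0.45 = 0.03246328125
robusta: 0.55 × (1−0.35) × 0.45 × 0.9 × (1−0.75) × 0.7 = 0.0253378125
Highest score → arabica.

arabica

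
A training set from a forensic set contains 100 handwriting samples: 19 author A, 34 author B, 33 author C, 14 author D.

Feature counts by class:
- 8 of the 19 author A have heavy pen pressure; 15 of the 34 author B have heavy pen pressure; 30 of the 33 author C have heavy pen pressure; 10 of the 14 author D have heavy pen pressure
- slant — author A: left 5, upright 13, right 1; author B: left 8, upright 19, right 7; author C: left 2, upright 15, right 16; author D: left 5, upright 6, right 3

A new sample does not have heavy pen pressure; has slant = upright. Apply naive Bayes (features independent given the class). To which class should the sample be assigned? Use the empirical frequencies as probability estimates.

author B

author A: (19/100) × (11/19) × (13/19) ≈ 0.0752632
author B: (34/100) × (19/34) × (19/34) ≈ 0.106176
author C: (33/100) × (3/33) × (15/33) ≈ 0.0136364
author D: (14/100) × (4/14) × (6/14) ≈ 0.0171429
Highest score → author B.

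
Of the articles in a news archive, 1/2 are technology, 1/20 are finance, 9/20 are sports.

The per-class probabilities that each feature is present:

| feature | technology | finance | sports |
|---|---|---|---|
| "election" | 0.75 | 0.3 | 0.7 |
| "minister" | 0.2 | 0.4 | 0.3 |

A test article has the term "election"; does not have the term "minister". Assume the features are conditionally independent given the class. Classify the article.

technology: 0.5 × 0.75 × (1−0.2) = 0.3
finance: 0.05 × 0.3 × (1−0.4) = 0.009
sports: 0.45 × 0.7 × (1−0.3) = 0.2205
Highest score → technology.

technology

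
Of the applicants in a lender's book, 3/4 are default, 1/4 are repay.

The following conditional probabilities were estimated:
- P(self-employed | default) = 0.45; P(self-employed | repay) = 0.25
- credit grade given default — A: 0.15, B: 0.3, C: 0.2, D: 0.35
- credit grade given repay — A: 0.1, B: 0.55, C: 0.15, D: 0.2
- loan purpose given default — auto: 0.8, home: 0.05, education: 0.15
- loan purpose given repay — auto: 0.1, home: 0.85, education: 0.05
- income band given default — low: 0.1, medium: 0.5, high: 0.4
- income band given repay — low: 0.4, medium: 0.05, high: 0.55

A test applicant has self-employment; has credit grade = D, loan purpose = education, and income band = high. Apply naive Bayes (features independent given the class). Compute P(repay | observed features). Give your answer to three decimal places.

0.046

default: 0.75 × 0.45 × 0.35 × 0.15 × 0.4 = 0.0070875
repay: 0.25 × 0.25 × 0.2 × 0.05 × 0.55 = 0.00034375
P(repay | x) = 0.00034375 / 0.00743125 ≈ 0.046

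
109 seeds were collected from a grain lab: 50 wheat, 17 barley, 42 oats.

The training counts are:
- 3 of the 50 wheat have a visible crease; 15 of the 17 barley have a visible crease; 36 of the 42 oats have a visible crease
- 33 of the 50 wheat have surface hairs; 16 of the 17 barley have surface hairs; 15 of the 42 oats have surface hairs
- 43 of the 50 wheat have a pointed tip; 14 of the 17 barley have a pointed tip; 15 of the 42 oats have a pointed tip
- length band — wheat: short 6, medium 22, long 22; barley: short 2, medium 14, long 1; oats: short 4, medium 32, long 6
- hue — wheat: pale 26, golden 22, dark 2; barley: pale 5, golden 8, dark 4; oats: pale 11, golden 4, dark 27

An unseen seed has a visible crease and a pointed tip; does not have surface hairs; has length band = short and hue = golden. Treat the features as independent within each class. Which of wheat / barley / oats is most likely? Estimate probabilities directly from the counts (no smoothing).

oats

wheat: (50/109) × (3/50) × (17/50) × (43/50) × (6/50) × (22/50) ≈ 0.000424919
barley: (17/109) × (15/17) × (1/17) × (14/17) × (2/17) × (8/17) ≈ 0.000369077
oats: (42/109) × (36/42) × (27/42) × (15/42) × (4/42) × (4/42) ≈ 0.000687787
Highest score → oats.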